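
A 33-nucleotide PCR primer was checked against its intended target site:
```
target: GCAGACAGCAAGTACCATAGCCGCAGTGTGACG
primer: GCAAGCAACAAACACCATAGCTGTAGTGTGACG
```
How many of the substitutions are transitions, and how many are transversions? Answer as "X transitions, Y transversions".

7 transitions, 0 transversions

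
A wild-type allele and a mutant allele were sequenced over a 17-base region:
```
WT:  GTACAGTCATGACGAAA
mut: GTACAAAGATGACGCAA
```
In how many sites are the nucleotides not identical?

4

Mismatches (1-based): site 6: G→A; site 7: T→A; site 8: C→G; site 15: A→C.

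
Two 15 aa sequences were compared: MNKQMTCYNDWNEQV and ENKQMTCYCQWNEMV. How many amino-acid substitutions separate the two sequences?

4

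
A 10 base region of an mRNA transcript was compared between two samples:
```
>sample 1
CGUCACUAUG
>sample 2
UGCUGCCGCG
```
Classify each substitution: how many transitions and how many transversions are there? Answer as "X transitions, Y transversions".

Transitions (purine↔purine or pyrimidine↔pyrimidine): 1 C→U, 3 U→C, 4 C→U, 5 A→G, 7 U→C, 8 A→G, 9 U→C.
Transversions (purine↔pyrimidine): none.

7 transitions, 0 transversions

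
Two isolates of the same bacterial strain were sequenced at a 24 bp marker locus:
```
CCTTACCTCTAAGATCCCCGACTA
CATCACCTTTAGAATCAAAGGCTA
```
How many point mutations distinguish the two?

9

The sequences differ at sites 2, 4, 9, 12, 13, 17, 18, 19, 21 (1-based) — 9 in total.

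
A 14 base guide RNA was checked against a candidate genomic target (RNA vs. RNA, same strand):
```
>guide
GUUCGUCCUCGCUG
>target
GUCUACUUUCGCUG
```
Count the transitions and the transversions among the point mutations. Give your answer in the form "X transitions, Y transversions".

Mismatches (1-based):
site 3: U→C (pyrimidine→pyrimidine, transition)
site 4: C→U (pyrimidine→pyrimidine, transition)
site 5: G→A (purine→purine, transition)
site 6: U→C (pyrimidine→pyrimidine, transition)
site 7: C→U (pyrimidine→pyrimidine, transition)
site 8: C→U (pyrimidine→pyrimidine, transition)

6 transitions, 0 transversions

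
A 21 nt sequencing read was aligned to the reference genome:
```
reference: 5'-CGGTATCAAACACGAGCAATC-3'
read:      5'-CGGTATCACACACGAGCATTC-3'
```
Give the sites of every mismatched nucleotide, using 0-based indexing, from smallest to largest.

Scanning 0-based: 8: A/C; 18: A/T.

8, 18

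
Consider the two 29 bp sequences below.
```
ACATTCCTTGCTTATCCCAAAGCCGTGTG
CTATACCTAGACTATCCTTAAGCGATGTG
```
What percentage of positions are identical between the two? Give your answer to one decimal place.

Mismatches at positions 1, 2, 5, 9, 11, 12, 18, 19, 24, 25 (1-based): 10 of 29.
Identical positions: 19/29 = 65.52% → 65.5%.

65.5%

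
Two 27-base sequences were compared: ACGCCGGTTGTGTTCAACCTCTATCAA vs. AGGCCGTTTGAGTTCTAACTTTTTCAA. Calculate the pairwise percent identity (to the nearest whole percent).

Mismatches at positions 2, 7, 11, 16, 18, 21, 23 (1-based): 7 of 27.
Identical positions: 20/27 = 74.07% → 74%.

74%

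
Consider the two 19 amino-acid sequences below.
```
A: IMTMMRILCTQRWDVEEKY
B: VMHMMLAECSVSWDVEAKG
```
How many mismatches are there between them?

Comparing position by position, 10 positions differ: 1 (I/V), 3 (T/H), 6 (R/L), 7 (I/A), 8 (L/E), 10 (T/S), 11 (Q/V), 12 (R/S), 17 (E/A), 19 (Y/G).

10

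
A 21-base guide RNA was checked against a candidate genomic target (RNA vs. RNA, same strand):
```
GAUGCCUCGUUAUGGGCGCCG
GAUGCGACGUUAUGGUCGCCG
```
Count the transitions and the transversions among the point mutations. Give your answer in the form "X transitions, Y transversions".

Transitions (purine↔purine or pyrimidine↔pyrimidine): none.
Transversions (purine↔pyrimidine): 6 C→G, 7 U→A, 16 G→U.

0 transitions, 3 transversions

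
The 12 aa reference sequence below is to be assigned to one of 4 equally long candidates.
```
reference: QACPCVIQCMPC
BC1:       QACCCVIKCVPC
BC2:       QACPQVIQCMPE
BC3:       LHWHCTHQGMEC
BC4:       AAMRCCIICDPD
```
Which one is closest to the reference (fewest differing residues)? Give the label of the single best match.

BC2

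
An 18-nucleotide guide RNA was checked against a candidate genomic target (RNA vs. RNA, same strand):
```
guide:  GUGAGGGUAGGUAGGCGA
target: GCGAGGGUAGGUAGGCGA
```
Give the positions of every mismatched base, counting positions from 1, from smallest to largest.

2

Differences at position 2 (U→C).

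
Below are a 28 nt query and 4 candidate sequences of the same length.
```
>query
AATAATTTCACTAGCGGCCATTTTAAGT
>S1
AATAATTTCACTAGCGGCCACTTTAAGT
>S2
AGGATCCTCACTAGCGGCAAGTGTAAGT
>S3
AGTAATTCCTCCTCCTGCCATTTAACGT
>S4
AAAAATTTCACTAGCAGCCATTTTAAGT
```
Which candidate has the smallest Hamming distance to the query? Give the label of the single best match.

Hamming distances to query — S1: 1; S2: 8; S3: 9; S4: 2.
Smallest is S1 with 1 mismatch.

S1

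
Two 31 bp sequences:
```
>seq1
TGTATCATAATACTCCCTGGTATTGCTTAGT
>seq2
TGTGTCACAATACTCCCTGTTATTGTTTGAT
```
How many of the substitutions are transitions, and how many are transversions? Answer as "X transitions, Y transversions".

Transitions (purine↔purine or pyrimidine↔pyrimidine): 4 A→G, 8 T→C, 26 C→T, 29 A→G, 30 G→A.
Transversions (purine↔pyrimidine): 20 G→T.

5 transitions, 1 transversion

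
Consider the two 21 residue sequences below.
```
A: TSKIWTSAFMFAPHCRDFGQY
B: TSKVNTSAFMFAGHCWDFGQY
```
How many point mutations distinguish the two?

4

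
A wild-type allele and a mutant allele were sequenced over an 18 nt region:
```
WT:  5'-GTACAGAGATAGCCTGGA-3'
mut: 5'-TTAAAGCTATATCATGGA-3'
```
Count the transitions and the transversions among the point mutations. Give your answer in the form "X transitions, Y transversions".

0 transitions, 6 transversions

Transitions (purine↔purine or pyrimidine↔pyrimidine): none.
Transversions (purine↔pyrimidine): 1 G→T, 4 C→A, 7 A→C, 8 G→T, 12 G→T, 14 C→A.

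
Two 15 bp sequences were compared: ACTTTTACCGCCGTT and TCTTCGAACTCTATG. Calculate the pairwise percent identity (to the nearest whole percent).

8 positions differ (1, 5, 6, 8, 10, 12, 13, 15), so 7 of 15 match: 7/15 = 46.67%.

47%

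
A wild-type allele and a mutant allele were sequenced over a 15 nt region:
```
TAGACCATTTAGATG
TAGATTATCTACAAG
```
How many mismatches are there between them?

5

Comparing position by position, 5 sites differ: 5 (C/T), 6 (C/T), 9 (T/C), 12 (G/C), 14 (T/A).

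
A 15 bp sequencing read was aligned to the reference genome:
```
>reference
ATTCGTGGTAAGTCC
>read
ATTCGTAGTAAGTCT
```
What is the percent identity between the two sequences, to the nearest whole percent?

87%

Mismatches at positions 7, 15 (1-based): 2 of 15.
Identical positions: 13/15 = 86.67% → 87%.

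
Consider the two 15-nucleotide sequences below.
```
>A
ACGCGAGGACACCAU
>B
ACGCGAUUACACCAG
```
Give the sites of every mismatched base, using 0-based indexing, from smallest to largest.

6, 7, 14

Differences at site 6 (G→U), site 7 (G→U), site 14 (U→G).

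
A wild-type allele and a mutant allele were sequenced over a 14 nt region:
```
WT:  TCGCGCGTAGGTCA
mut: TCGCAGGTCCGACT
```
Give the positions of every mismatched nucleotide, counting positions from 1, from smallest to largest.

5, 6, 9, 10, 12, 14

Scanning 1-based: 5: G/A; 6: C/G; 9: A/C; 10: G/C; 12: T/A; 14: A/T.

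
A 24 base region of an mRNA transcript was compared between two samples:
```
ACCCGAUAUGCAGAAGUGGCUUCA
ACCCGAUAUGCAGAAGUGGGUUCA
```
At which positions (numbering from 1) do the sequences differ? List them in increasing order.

20

Differences at position 20 (C→G).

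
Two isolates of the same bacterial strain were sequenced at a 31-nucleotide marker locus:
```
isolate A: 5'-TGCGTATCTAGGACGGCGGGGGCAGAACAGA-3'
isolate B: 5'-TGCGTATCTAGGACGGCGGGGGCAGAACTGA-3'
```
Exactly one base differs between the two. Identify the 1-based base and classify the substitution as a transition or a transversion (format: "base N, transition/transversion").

base 29, transversion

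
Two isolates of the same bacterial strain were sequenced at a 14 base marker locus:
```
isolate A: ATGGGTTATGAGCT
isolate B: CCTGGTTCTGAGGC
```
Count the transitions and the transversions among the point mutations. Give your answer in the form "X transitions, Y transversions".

2 transitions, 4 transversions

Mismatches (1-based):
base 1: A→C (purine→pyrimidine, transversion)
base 2: T→C (pyrimidine→pyrimidine, transition)
base 3: G→T (purine→pyrimidine, transversion)
base 8: A→C (purine→pyrimidine, transversion)
base 13: C→G (pyrimidine→purine, transversion)
base 14: T→C (pyrimidine→pyrimidine, transition)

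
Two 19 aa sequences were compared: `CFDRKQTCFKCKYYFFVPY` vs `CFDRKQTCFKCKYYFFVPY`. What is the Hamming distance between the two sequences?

0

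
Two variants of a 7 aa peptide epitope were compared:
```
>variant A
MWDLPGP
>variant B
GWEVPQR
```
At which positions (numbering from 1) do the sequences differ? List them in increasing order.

1, 3, 4, 6, 7

Differences at position 1 (M→G), position 3 (D→E), position 4 (L→V), position 6 (G→Q), position 7 (P→R).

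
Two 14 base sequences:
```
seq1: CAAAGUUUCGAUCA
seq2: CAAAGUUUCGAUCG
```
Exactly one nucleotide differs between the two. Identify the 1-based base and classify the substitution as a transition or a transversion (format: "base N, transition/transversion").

base 14, transition

The sequences differ only at base 14: A→G (purine→purine), a transition.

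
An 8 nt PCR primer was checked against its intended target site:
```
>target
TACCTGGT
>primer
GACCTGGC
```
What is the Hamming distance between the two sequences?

The sequences differ at bases 1, 8 (1-based) — 2 in total.

2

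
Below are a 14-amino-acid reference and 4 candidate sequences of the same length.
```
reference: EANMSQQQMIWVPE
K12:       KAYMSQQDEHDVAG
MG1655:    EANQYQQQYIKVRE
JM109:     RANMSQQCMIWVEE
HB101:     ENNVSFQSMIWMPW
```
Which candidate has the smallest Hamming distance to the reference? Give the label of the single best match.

JM109

Hamming distances to reference — K12: 8; MG1655: 5; JM109: 3; HB101: 6.
Smallest is JM109 with 3 mismatches.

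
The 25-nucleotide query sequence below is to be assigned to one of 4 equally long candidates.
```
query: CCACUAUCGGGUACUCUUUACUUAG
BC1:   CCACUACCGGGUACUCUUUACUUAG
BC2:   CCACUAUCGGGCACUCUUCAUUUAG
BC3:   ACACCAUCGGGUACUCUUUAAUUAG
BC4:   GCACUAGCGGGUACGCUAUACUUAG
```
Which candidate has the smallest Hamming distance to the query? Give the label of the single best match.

BC1 differs at 1 position; BC2 differs at 3 positions; BC3 differs at 3 positions; BC4 differs at 4 positions. The closest is BC1.

BC1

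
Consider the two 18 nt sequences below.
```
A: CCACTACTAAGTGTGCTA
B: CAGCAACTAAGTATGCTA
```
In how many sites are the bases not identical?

Mismatches (1-based): site 2: C→A; site 3: A→G; site 5: T→A; site 13: G→A.

4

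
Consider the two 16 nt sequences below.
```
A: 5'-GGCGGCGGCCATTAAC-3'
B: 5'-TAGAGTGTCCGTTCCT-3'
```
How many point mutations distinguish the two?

Comparing position by position, 10 positions differ: 1 (G/T), 2 (G/A), 3 (C/G), 4 (G/A), 6 (C/T), 8 (G/T), 11 (A/G), 14 (A/C), 15 (A/C), 16 (C/T).

10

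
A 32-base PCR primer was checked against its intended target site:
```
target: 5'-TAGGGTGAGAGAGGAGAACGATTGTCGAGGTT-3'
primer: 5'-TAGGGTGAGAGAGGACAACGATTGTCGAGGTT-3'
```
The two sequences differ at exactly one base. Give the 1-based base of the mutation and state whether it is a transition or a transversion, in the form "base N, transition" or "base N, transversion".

The sequences differ only at base 16: G→C (purine→pyrimidine), a transversion.

base 16, transversion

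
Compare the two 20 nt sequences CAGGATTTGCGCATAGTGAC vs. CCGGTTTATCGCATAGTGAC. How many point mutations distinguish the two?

Comparing position by position, 4 sites differ: 2 (A/C), 5 (A/T), 8 (T/A), 9 (G/T).

4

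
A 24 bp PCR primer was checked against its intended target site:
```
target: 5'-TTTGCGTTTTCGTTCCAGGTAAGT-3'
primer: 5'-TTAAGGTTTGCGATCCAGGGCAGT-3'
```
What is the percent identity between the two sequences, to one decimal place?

70.8%

Mismatches at positions 3, 4, 5, 10, 13, 20, 21 (1-based): 7 of 24.
Identical positions: 17/24 = 70.83% → 70.8%.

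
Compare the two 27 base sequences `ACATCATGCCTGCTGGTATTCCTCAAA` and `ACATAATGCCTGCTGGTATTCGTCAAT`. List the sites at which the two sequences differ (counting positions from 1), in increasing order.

Scanning 1-based: 5: C/A; 22: C/G; 27: A/T.

5, 22, 27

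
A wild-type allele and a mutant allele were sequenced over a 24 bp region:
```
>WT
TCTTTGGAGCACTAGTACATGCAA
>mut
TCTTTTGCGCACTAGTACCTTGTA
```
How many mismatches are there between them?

6

The sequences differ at sites 6, 8, 19, 21, 22, 23 (1-based) — 6 in total.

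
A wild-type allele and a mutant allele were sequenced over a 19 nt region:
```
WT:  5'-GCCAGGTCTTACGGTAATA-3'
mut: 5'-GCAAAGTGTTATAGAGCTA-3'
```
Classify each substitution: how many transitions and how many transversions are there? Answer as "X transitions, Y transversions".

Mismatches (1-based):
site 3: C→A (pyrimidine→purine, transversion)
site 5: G→A (purine→purine, transition)
site 8: C→G (pyrimidine→purine, transversion)
site 12: C→T (pyrimidine→pyrimidine, transition)
site 13: G→A (purine→purine, transition)
site 15: T→A (pyrimidine→purine, transversion)
site 16: A→G (purine→purine, transition)
site 17: A→C (purine→pyrimidine, transversion)

4 transitions, 4 transversions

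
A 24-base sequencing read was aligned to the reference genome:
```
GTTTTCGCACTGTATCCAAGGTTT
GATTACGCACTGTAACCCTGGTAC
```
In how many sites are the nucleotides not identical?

7

The sequences differ at sites 2, 5, 15, 18, 19, 23, 24 (1-based) — 7 in total.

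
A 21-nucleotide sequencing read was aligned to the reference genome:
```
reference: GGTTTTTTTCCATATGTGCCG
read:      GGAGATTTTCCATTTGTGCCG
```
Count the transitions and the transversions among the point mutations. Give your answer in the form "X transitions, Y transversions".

Transitions (purine↔purine or pyrimidine↔pyrimidine): none.
Transversions (purine↔pyrimidine): 3 T→A, 4 T→G, 5 T→A, 14 A→T.

0 transitions, 4 transversions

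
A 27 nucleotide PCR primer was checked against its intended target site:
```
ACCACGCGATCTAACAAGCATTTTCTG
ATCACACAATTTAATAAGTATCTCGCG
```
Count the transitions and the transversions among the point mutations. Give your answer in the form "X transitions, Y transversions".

9 transitions, 1 transversion

Mismatches (1-based):
site 2: C→T (pyrimidine→pyrimidine, transition)
site 6: G→A (purine→purine, transition)
site 8: G→A (purine→purine, transition)
site 11: C→T (pyrimidine→pyrimidine, transition)
site 15: C→T (pyrimidine→pyrimidine, transition)
site 19: C→T (pyrimidine→pyrimidine, transition)
site 22: T→C (pyrimidine→pyrimidine, transition)
site 24: T→C (pyrimidine→pyrimidine, transition)
site 25: C→G (pyrimidine→purine, transversion)
site 26: T→C (pyrimidine→pyrimidine, transition)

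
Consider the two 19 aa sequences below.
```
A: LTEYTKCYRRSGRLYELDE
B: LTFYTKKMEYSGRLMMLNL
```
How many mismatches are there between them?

9

Comparing position by position, 9 positions differ: 3 (E/F), 7 (C/K), 8 (Y/M), 9 (R/E), 10 (R/Y), 15 (Y/M), 16 (E/M), 18 (D/N), 19 (E/L).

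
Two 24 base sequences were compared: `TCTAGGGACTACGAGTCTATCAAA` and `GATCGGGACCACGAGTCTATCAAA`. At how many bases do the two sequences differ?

4

The sequences differ at bases 1, 2, 4, 10 (1-based) — 4 in total.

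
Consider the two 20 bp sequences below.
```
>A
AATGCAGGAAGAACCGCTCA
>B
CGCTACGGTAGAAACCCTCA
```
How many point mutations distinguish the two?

9

Comparing position by position, 9 bases differ: 1 (A/C), 2 (A/G), 3 (T/C), 4 (G/T), 5 (C/A), 6 (A/C), 9 (A/T), 14 (C/A), 16 (G/C).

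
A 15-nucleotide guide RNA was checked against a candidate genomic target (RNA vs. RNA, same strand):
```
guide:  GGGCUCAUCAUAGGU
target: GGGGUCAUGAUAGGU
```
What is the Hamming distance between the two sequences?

Mismatches (1-based): site 4: C→G; site 9: C→G.

2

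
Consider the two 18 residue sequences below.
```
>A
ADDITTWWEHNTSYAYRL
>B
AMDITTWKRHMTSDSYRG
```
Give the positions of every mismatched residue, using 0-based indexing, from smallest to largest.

Scanning 0-based: 1: D/M; 7: W/K; 8: E/R; 10: N/M; 13: Y/D; 14: A/S; 17: L/G.

1, 7, 8, 10, 13, 14, 17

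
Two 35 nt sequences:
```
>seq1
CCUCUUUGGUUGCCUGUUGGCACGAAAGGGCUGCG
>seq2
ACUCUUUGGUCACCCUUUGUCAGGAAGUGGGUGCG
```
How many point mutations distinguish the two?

10

Comparing position by position, 10 positions differ: 1 (C/A), 11 (U/C), 12 (G/A), 15 (U/C), 16 (G/U), 20 (G/U), 23 (C/G), 27 (A/G), 28 (G/U), 31 (C/G).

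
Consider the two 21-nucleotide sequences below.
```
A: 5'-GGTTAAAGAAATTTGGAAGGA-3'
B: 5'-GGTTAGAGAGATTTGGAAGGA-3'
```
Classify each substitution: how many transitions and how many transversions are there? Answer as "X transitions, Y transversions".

2 transitions, 0 transversions

Transitions (purine↔purine or pyrimidine↔pyrimidine): 6 A→G, 10 A→G.
Transversions (purine↔pyrimidine): none.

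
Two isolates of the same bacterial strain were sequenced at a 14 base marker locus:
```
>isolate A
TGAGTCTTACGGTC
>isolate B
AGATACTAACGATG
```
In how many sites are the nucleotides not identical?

6

Comparing position by position, 6 sites differ: 1 (T/A), 4 (G/T), 5 (T/A), 8 (T/A), 12 (G/A), 14 (C/G).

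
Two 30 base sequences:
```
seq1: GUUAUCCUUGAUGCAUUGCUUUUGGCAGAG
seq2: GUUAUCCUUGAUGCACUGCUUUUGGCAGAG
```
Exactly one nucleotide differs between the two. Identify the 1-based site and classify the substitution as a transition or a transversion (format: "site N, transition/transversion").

site 16, transition

The sequences differ only at site 16: U→C (pyrimidine→pyrimidine), a transition.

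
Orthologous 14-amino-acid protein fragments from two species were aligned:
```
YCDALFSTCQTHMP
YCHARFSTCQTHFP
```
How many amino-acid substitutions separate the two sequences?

3

The sequences differ at positions 3, 5, 13 (1-based) — 3 in total.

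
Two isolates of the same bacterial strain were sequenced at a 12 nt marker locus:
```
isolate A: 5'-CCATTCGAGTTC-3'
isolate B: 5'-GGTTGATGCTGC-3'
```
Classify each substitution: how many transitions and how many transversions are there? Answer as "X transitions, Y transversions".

1 transition, 8 transversions

Transitions (purine↔purine or pyrimidine↔pyrimidine): 8 A→G.
Transversions (purine↔pyrimidine): 1 C→G, 2 C→G, 3 A→T, 5 T→G, 6 C→A, 7 G→T, 9 G→C, 11 T→G.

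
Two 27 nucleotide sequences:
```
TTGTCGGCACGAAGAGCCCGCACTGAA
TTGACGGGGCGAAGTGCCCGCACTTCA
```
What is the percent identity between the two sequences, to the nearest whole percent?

Mismatches at positions 4, 8, 9, 15, 25, 26 (1-based): 6 of 27.
Identical positions: 21/27 = 77.78% → 78%.

78%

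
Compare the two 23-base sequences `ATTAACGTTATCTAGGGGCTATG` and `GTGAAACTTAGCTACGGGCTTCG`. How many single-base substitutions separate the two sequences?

8

Comparing position by position, 8 bases differ: 1 (A/G), 3 (T/G), 6 (C/A), 7 (G/C), 11 (T/G), 15 (G/C), 21 (A/T), 22 (T/C).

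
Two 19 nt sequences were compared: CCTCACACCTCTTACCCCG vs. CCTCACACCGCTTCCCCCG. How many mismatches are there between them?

Mismatches (1-based): site 10: T→G; site 14: A→C.

2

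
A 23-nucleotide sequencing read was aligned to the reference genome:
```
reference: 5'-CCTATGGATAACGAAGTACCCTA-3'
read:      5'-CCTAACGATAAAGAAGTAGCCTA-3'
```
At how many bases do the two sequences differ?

Mismatches (1-based): base 5: T→A; base 6: G→C; base 12: C→A; base 19: C→G.

4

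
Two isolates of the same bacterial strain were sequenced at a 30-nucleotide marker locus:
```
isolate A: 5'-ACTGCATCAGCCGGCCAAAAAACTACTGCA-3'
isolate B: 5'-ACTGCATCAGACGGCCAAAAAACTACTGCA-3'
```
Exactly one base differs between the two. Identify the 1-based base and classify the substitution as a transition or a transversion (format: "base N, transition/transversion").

The sequences differ only at base 11: C→A (pyrimidine→purine), a transversion.

base 11, transversion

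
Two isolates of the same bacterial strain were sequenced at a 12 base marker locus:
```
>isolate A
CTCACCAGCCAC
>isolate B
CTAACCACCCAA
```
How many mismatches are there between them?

3

The sequences differ at positions 3, 8, 12 (1-based) — 3 in total.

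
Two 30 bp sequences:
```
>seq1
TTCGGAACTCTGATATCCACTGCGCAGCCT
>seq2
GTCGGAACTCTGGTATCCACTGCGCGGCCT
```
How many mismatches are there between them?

Comparing position by position, 3 sites differ: 1 (T/G), 13 (A/G), 26 (A/G).

3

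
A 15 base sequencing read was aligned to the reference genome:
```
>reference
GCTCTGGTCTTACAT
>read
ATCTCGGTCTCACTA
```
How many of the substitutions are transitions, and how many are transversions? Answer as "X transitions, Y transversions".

6 transitions, 2 transversions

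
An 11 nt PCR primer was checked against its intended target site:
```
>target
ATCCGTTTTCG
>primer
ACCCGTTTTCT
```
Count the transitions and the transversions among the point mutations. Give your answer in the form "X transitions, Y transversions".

Transitions (purine↔purine or pyrimidine↔pyrimidine): 2 T→C.
Transversions (purine↔pyrimidine): 11 G→T.

1 transition, 1 transversion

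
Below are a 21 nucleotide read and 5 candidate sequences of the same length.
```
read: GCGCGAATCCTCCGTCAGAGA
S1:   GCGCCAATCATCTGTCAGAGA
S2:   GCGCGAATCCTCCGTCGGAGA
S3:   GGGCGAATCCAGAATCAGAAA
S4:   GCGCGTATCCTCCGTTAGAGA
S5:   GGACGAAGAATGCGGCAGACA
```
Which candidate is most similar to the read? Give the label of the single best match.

S2

S1 differs at 3 bases; S2 differs at 1 base; S3 differs at 6 bases; S4 differs at 2 bases; S5 differs at 8 bases. The closest is S2.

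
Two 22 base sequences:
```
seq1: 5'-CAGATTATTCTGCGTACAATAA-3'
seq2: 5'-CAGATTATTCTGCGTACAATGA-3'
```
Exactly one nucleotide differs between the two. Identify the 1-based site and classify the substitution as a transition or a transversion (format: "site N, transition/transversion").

Site 21 changes A→G. A is a purine and G is a purine, so this is a transition.

site 21, transition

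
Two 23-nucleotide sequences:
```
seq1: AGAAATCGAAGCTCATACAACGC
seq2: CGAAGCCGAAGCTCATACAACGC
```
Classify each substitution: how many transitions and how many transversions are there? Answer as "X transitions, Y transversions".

2 transitions, 1 transversion

Transitions (purine↔purine or pyrimidine↔pyrimidine): 5 A→G, 6 T→C.
Transversions (purine↔pyrimidine): 1 A→C.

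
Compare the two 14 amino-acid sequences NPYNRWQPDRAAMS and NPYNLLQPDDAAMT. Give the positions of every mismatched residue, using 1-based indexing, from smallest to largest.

Differences at position 5 (R→L), position 6 (W→L), position 10 (R→D), position 14 (S→T).

5, 6, 10, 14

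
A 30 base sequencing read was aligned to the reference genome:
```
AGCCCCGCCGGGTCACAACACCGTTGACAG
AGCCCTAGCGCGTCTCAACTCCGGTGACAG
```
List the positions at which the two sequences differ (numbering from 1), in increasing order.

Scanning 1-based: 6: C/T; 7: G/A; 8: C/G; 11: G/C; 15: A/T; 20: A/T; 24: T/G.

6, 7, 8, 11, 15, 20, 24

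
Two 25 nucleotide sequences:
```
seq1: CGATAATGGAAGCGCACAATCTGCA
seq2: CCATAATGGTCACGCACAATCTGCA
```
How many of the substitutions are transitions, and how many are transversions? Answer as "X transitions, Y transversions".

Mismatches (1-based):
base 2: G→C (purine→pyrimidine, transversion)
base 10: A→T (purine→pyrimidine, transversion)
base 11: A→C (purine→pyrimidine, transversion)
base 12: G→A (purine→purine, transition)

1 transition, 3 transversions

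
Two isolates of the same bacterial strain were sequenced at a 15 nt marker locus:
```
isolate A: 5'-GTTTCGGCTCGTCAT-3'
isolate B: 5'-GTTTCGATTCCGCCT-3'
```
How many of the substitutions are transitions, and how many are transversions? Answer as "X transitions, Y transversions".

Mismatches (1-based):
site 7: G→A (purine→purine, transition)
site 8: C→T (pyrimidine→pyrimidine, transition)
site 11: G→C (purine→pyrimidine, transversion)
site 12: T→G (pyrimidine→purine, transversion)
site 14: A→C (purine→pyrimidine, transversion)

2 transitions, 3 transversions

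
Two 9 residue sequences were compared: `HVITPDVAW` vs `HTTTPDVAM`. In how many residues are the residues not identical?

The sequences differ at residues 2, 3, 9 (1-based) — 3 in total.

3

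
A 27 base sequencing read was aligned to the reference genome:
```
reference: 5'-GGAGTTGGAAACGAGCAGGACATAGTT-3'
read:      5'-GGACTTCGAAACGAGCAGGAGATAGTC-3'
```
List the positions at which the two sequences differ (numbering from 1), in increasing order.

Differences at position 4 (G→C), position 7 (G→C), position 21 (C→G), position 27 (T→C).

4, 7, 21, 27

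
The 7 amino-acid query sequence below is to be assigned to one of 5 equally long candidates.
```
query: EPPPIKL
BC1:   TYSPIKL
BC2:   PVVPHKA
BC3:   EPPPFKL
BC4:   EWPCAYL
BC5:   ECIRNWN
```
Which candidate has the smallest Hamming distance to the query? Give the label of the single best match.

BC3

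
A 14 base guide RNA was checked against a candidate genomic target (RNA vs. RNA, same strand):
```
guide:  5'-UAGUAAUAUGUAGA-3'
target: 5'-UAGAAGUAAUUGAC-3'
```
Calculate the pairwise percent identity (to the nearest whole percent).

Mismatches at positions 4, 6, 9, 10, 12, 13, 14 (1-based): 7 of 14.
Identical positions: 7/14 = 50% → 50%.

50%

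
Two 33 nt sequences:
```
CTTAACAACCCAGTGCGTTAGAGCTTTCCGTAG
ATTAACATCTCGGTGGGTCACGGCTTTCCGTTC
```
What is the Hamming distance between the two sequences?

Comparing position by position, 10 positions differ: 1 (C/A), 8 (A/T), 10 (C/T), 12 (A/G), 16 (C/G), 19 (T/C), 21 (G/C), 22 (A/G), 32 (A/T), 33 (G/C).

10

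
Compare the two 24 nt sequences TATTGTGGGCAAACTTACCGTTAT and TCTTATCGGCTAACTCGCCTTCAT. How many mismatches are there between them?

8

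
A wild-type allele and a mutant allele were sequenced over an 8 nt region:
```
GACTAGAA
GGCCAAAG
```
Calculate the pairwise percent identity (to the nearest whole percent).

Mismatches at positions 2, 4, 6, 8 (1-based): 4 of 8.
Identical positions: 4/8 = 50% → 50%.

50%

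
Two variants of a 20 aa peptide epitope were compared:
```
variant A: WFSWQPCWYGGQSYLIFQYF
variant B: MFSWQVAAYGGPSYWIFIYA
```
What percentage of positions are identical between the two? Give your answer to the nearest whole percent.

60%

8 positions differ (1, 6, 7, 8, 12, 15, 18, 20), so 12 of 20 match: 12/20 = 60%.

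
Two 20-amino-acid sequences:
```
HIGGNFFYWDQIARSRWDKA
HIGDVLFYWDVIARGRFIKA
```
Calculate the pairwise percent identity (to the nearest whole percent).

65%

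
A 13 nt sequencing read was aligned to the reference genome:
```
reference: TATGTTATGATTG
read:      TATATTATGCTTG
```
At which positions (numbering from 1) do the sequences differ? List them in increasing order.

4, 10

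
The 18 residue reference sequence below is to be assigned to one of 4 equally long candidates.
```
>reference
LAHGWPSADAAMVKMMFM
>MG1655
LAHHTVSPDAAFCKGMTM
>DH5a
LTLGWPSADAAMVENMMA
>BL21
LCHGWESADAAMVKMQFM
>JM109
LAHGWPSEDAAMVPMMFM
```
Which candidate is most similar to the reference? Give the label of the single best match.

Hamming distances to reference — MG1655: 8; DH5a: 6; BL21: 3; JM109: 2.
Smallest is JM109 with 2 mismatches.

JM109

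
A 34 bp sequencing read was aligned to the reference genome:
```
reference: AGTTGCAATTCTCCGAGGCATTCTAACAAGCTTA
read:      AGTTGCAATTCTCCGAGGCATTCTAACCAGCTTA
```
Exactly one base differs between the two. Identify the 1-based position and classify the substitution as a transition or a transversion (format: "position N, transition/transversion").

The sequences differ only at position 28: A→C (purine→pyrimidine), a transversion.

position 28, transversion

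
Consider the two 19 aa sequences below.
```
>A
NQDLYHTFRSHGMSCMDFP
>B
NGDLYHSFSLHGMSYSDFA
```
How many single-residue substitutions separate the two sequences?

7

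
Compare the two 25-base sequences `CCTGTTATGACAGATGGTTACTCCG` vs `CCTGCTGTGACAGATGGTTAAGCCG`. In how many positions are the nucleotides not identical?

4

The sequences differ at positions 5, 7, 21, 22 (1-based) — 4 in total.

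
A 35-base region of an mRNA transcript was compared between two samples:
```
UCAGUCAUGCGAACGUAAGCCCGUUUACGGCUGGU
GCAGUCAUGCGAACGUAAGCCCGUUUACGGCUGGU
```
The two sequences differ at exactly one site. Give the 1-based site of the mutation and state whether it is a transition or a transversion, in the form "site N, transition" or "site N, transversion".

site 1, transversion

Site 1 changes U→G. U is a pyrimidine and G is a purine, so this is a transversion.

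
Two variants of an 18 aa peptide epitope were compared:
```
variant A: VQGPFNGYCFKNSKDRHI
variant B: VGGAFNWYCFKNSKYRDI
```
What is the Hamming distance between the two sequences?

Mismatches (1-based): position 2: Q→G; position 4: P→A; position 7: G→W; position 15: D→Y; position 17: H→D.

5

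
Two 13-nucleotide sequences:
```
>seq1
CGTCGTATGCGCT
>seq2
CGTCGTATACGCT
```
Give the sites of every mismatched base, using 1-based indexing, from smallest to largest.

9

Differences at site 9 (G→A).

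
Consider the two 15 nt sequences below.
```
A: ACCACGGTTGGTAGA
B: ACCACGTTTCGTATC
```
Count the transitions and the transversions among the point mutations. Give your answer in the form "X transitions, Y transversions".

Transitions (purine↔purine or pyrimidine↔pyrimidine): none.
Transversions (purine↔pyrimidine): 7 G→T, 10 G→C, 14 G→T, 15 A→C.

0 transitions, 4 transversions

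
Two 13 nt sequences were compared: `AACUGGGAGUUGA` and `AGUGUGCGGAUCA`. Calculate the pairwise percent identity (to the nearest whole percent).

38%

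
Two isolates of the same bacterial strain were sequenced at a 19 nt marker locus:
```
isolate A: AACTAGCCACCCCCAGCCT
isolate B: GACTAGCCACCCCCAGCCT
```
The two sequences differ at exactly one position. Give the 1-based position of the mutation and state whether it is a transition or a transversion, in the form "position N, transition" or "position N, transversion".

position 1, transition

The sequences differ only at position 1: A→G (purine→purine), a transition.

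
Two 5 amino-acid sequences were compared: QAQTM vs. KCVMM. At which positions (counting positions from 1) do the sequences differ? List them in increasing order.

1, 2, 3, 4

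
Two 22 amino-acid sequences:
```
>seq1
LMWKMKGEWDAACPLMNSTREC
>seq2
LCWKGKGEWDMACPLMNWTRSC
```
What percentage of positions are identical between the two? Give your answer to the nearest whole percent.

77%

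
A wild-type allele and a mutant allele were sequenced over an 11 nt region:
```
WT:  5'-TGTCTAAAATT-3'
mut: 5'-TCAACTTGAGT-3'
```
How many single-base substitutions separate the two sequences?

8

Comparing position by position, 8 positions differ: 2 (G/C), 3 (T/A), 4 (C/A), 5 (T/C), 6 (A/T), 7 (A/T), 8 (A/G), 10 (T/G).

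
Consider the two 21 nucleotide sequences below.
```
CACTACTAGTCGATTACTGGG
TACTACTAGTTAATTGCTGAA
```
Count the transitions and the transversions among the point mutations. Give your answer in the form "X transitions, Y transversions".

Mismatches (1-based):
position 1: C→T (pyrimidine→pyrimidine, transition)
position 11: C→T (pyrimidine→pyrimidine, transition)
position 12: G→A (purine→purine, transition)
position 16: A→G (purine→purine, transition)
position 20: G→A (purine→purine, transition)
position 21: G→A (purine→purine, transition)

6 transitions, 0 transversions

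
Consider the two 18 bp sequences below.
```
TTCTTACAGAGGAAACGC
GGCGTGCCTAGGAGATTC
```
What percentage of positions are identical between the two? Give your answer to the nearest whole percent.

Mismatches at positions 1, 2, 4, 6, 8, 9, 14, 16, 17 (1-based): 9 of 18.
Identical positions: 9/18 = 50% → 50%.

50%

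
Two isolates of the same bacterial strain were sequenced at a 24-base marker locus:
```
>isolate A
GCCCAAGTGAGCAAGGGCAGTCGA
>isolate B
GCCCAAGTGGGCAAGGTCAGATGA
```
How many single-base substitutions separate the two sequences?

4

Comparing position by position, 4 positions differ: 10 (A/G), 17 (G/T), 21 (T/A), 22 (C/T).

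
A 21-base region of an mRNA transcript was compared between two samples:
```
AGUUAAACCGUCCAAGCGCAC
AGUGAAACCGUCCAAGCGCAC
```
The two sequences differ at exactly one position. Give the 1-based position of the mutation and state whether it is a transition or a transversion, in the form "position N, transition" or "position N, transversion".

position 4, transversion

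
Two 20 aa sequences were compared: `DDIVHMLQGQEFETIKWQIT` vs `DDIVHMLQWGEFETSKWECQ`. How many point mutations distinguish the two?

Mismatches (1-based): position 9: G→W; position 10: Q→G; position 15: I→S; position 18: Q→E; position 19: I→C; position 20: T→Q.

6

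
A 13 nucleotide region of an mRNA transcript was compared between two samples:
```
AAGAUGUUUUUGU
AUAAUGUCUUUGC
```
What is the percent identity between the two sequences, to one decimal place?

69.2%

4 positions differ (2, 3, 8, 13), so 9 of 13 match: 9/13 = 69.23%.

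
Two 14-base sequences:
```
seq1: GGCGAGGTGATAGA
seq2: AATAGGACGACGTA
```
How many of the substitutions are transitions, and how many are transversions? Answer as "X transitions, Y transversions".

Transitions (purine↔purine or pyrimidine↔pyrimidine): 1 G→A, 2 G→A, 3 C→T, 4 G→A, 5 A→G, 7 G→A, 8 T→C, 11 T→C, 12 A→G.
Transversions (purine↔pyrimidine): 13 G→T.

9 transitions, 1 transversion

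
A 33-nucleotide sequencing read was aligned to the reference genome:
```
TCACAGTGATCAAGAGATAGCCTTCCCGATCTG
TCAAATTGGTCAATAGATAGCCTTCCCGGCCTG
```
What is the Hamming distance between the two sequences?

The sequences differ at sites 4, 6, 9, 14, 29, 30 (1-based) — 6 in total.

6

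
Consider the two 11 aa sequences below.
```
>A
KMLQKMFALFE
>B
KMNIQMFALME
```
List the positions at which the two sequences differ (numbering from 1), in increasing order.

Differences at position 3 (L→N), position 4 (Q→I), position 5 (K→Q), position 10 (F→M).

3, 4, 5, 10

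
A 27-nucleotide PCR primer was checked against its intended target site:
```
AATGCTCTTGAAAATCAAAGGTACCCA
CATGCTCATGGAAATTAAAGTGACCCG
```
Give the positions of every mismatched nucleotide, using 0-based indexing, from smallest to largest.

Differences at position 0 (A→C), position 7 (T→A), position 10 (A→G), position 15 (C→T), position 20 (G→T), position 21 (T→G), position 26 (A→G).

0, 7, 10, 15, 20, 21, 26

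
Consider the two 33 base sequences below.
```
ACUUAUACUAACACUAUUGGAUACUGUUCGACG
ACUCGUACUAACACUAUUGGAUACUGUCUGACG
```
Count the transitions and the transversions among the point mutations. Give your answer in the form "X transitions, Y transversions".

Mismatches (1-based):
base 4: U→C (pyrimidine→pyrimidine, transition)
base 5: A→G (purine→purine, transition)
base 28: U→C (pyrimidine→pyrimidine, transition)
base 29: C→U (pyrimidine→pyrimidine, transition)

4 transitions, 0 transversions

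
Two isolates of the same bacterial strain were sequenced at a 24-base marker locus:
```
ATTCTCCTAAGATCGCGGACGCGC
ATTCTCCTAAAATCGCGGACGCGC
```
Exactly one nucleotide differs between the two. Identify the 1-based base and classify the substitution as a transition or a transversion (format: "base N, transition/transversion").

Base 11 changes G→A. G is a purine and A is a purine, so this is a transition.

base 11, transition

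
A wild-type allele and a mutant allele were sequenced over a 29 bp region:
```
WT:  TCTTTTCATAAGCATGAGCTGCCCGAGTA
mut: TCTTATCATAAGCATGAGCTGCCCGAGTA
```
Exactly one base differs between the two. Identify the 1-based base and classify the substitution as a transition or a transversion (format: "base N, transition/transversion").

The sequences differ only at base 5: T→A (pyrimidine→purine), a transversion.

base 5, transversion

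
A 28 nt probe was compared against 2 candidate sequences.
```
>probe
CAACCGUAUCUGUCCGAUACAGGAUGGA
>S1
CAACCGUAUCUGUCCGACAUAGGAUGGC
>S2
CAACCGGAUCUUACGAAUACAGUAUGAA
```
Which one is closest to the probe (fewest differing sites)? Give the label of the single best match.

Hamming distances to probe — S1: 3; S2: 7.
Smallest is S1 with 3 mismatches.

S1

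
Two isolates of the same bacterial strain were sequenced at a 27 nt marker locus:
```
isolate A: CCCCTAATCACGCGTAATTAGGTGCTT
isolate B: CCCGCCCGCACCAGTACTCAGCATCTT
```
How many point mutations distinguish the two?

The sequences differ at bases 4, 5, 6, 7, 8, 12, 13, 17, 19, 22, 23, 24 (1-based) — 12 in total.

12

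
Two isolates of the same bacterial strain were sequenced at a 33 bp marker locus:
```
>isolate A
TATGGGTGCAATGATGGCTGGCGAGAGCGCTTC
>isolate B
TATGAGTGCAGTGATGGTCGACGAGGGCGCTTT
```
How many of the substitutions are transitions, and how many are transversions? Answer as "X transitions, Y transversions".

Transitions (purine↔purine or pyrimidine↔pyrimidine): 5 G→A, 11 A→G, 18 C→T, 19 T→C, 21 G→A, 26 A→G, 33 C→T.
Transversions (purine↔pyrimidine): none.

7 transitions, 0 transversions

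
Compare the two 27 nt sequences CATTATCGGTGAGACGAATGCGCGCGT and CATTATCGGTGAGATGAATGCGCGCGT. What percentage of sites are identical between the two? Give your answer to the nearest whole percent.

1 position differs (15), so 26 of 27 match: 26/27 = 96.3%.

96%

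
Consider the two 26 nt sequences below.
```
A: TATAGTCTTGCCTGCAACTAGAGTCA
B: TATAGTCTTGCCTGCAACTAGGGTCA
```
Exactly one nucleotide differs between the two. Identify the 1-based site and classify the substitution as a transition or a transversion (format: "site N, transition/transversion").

Site 22 changes A→G. A is a purine and G is a purine, so this is a transition.

site 22, transition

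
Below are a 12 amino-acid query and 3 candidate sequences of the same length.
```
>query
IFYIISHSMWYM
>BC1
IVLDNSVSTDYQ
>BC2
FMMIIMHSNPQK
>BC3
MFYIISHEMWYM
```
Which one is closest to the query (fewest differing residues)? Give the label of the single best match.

BC3

Hamming distances to query — BC1: 8; BC2: 8; BC3: 2.
Smallest is BC3 with 2 mismatches.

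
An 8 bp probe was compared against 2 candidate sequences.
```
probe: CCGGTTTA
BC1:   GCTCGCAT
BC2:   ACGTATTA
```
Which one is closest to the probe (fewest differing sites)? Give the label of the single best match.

BC2

BC1 differs at 7 sites; BC2 differs at 3 sites. The closest is BC2.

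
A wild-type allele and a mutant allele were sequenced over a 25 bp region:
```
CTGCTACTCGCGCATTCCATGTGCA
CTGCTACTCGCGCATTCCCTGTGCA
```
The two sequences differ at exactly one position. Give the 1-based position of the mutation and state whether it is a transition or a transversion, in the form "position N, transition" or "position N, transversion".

The sequences differ only at position 19: A→C (purine→pyrimidine), a transversion.

position 19, transversion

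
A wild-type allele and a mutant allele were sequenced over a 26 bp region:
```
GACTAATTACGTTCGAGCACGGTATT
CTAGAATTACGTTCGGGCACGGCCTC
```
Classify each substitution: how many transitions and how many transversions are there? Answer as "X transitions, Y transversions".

Transitions (purine↔purine or pyrimidine↔pyrimidine): 16 A→G, 23 T→C, 26 T→C.
Transversions (purine↔pyrimidine): 1 G→C, 2 A→T, 3 C→A, 4 T→G, 24 A→C.

3 transitions, 5 transversions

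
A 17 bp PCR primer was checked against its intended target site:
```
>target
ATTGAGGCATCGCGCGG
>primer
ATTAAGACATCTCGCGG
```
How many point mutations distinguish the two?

3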